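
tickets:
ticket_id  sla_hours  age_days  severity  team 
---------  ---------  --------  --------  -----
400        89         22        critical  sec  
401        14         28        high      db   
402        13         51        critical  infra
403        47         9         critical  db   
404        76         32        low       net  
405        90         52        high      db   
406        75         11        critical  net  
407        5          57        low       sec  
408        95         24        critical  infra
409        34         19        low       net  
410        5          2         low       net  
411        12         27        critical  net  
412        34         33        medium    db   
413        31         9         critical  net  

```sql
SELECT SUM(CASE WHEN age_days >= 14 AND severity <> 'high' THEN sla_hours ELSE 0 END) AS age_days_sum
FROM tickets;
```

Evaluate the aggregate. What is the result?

ticket_id=400: ✓ → 89
ticket_id=401: ✗
ticket_id=402: ✓ → 13
ticket_id=403: ✗
ticket_id=404: ✓ → 76
ticket_id=405: ✗
ticket_id=406: ✗
ticket_id=407: ✓ → 5
ticket_id=408: ✓ → 95
ticket_id=409: ✓ → 34
ticket_id=410: ✗
ticket_id=411: ✓ → 12
ticket_id=412: ✓ → 34
ticket_id=413: ✗
age_days_sum = 89 + 13 + 76 + 5 + 95 + 34 + 12 + 34 = 358

358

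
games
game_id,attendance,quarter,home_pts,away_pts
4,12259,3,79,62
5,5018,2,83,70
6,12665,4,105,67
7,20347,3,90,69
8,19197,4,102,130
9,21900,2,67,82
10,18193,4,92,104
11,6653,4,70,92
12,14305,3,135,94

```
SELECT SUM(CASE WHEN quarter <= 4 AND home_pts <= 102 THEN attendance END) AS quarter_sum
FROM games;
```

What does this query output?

game_id=4: ✓ → 12259
game_id=5: ✓ → 5018
game_id=6: ✗
game_id=7: ✓ → 20347
game_id=8: ✓ → 19197
game_id=9: ✓ → 21900
game_id=10: ✓ → 18193
game_id=11: ✓ → 6653
game_id=12: ✗
quarter_sum = 12259 + 5018 + 20347 + 19197 + 21900 + 18193 + 6653 = 103567

103567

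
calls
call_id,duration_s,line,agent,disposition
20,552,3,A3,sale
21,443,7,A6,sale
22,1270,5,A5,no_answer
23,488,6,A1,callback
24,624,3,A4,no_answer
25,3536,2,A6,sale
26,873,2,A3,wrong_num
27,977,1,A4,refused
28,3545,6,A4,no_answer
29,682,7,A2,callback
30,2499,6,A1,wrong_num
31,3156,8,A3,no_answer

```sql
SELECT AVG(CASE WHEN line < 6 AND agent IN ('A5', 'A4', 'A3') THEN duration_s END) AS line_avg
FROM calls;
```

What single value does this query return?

call_id=20: ✓ → 552
call_id=21: ✗
call_id=22: ✓ → 1270
call_id=23: ✗
call_id=24: ✓ → 624
call_id=25: ✗
call_id=26: ✓ → 873
call_id=27: ✓ → 977
call_id=28: ✗
call_id=29: ✗
call_id=30: ✗
call_id=31: ✗
line_avg = (552 + 1270 + 624 + 873 + 977) / 5 = 859.2

859.2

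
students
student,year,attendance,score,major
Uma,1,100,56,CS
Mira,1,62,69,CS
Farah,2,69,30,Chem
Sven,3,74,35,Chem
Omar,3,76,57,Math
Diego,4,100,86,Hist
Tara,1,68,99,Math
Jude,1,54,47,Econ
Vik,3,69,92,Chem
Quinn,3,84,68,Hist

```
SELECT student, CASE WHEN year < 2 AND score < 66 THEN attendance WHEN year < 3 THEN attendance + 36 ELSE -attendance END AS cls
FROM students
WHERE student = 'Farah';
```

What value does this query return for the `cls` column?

105

student = Farah: year=2, attendance=69, score=30, major=Chem.
year < 2 AND score < 66 → false
year < 3 → true → 105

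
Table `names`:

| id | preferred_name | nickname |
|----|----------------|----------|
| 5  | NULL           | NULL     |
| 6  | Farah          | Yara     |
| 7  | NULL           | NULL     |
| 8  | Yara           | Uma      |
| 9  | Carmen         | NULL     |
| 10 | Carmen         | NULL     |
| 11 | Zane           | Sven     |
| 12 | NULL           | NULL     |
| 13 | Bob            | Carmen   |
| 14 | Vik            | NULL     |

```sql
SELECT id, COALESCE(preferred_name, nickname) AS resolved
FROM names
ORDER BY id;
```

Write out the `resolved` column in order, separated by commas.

id=5: preferred_name=NULL, nickname=NULL (all NULL) → NULL
id=6: preferred_name=Farah → Farah
id=7: preferred_name=NULL, nickname=NULL (all NULL) → NULL
id=8: preferred_name=Yara → Yara
id=9: preferred_name=Carmen → Carmen
id=10: preferred_name=Carmen → Carmen
id=11: preferred_name=Zane → Zane
id=12: preferred_name=NULL, nickname=NULL (all NULL) → NULL
id=13: preferred_name=Bob → Bob
id=14: preferred_name=Vik → Vik

NULL, Farah, NULL, Yara, Carmen, Carmen, Zane, NULL, Bob, Vik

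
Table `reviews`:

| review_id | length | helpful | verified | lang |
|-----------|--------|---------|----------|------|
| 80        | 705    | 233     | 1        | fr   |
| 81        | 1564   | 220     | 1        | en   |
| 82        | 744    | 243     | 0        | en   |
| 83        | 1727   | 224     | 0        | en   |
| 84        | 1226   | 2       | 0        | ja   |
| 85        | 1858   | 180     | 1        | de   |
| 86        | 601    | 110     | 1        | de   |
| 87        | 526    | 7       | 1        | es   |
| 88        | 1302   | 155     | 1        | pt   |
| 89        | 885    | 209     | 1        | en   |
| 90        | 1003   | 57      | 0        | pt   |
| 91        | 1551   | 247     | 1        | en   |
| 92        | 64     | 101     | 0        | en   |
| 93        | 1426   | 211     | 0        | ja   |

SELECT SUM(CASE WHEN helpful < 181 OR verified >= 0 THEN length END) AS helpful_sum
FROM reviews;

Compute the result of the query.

review_id=80: ✓ → 705
review_id=81: ✓ → 1564
review_id=82: ✓ → 744
review_id=83: ✓ → 1727
review_id=84: ✓ → 1226
review_id=85: ✓ → 1858
review_id=86: ✓ → 601
review_id=87: ✓ → 526
review_id=88: ✓ → 1302
review_id=89: ✓ → 885
review_id=90: ✓ → 1003
review_id=91: ✓ → 1551
review_id=92: ✓ → 64
review_id=93: ✓ → 1426
helpful_sum = 705 + 1564 + 744 + 1727 + 1226 + 1858 + 601 + 526 + 1302 + 885 + 1003 + 1551 + 64 + 1426 = 15182

15182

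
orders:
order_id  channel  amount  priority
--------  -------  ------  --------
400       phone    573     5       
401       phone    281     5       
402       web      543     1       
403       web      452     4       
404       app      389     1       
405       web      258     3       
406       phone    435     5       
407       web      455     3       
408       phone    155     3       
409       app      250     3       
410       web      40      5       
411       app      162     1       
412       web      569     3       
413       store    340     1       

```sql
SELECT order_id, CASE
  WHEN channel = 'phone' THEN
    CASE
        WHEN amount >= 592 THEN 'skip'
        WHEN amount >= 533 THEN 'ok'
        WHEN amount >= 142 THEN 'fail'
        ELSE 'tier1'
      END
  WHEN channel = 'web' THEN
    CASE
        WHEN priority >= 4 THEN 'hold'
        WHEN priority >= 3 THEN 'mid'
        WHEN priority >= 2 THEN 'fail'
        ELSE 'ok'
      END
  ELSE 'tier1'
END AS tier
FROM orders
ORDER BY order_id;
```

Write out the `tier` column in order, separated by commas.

ok, fail, ok, hold, tier1, mid, fail, mid, fail, tier1, hold, tier1, mid, tier1

order_id=400: channel='phone' → inner[amount >= 533] → ok
order_id=401: channel='phone' → inner[amount >= 142] → fail
order_id=402: channel='web' → inner[ELSE] → ok
order_id=403: channel='web' → inner[priority >= 4] → hold
order_id=404: channel='app' → outer ELSE → tier1
order_id=405: channel='web' → inner[priority >= 3] → mid
order_id=406: channel='phone' → inner[amount >= 142] → fail
order_id=407: channel='web' → inner[priority >= 3] → mid
order_id=408: channel='phone' → inner[amount >= 142] → fail
order_id=409: channel='app' → outer ELSE → tier1
order_id=410: channel='web' → inner[priority >= 4] → hold
order_id=411: channel='app' → outer ELSE → tier1
order_id=412: channel='web' → inner[priority >= 3] → mid
order_id=413: channel='store' → outer ELSE → tier1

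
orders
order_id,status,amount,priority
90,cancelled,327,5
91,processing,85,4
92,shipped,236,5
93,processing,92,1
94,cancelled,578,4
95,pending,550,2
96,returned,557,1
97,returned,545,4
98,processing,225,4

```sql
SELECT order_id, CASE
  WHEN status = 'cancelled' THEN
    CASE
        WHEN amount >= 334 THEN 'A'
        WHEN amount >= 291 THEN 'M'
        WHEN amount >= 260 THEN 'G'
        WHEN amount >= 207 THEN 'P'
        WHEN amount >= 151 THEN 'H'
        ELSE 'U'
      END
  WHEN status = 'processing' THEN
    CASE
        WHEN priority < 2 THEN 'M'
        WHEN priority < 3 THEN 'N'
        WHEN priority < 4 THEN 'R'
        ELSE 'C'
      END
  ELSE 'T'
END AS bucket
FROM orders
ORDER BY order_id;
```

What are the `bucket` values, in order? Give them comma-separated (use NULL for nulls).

M, C, T, M, A, T, T, T, C

order_id=90: status='cancelled' → inner[amount >= 291] → M
order_id=91: status='processing' → inner[ELSE] → C
order_id=92: status='shipped' → outer ELSE → T
order_id=93: status='processing' → inner[priority < 2] → M
order_id=94: status='cancelled' → inner[amount >= 334] → A
order_id=95: status='pending' → outer ELSE → T
order_id=96: status='returned' → outer ELSE → T
order_id=97: status='returned' → outer ELSE → T
order_id=98: status='processing' → inner[ELSE] → C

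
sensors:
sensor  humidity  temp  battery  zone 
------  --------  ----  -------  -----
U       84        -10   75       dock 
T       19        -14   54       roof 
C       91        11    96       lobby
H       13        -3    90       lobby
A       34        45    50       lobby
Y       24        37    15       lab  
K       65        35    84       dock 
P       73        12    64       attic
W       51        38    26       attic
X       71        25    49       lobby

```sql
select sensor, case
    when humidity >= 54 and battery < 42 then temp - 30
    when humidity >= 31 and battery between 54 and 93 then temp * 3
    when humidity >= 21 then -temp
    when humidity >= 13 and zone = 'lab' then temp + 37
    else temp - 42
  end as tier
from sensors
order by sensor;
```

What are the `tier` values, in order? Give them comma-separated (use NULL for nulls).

sensor=A: humidity >= 21 → -45
sensor=C: humidity >= 21 → -11
sensor=H: ELSE → -45
sensor=K: humidity >= 31 and battery between 54 and 93 → 105
sensor=P: humidity >= 31 and battery between 54 and 93 → 36
sensor=T: ELSE → -56
sensor=U: humidity >= 31 and battery between 54 and 93 → -30
sensor=W: humidity >= 21 → -38
sensor=X: humidity >= 21 → -25
sensor=Y: humidity >= 21 → -37

-45, -11, -45, 105, 36, -56, -30, -38, -25, -37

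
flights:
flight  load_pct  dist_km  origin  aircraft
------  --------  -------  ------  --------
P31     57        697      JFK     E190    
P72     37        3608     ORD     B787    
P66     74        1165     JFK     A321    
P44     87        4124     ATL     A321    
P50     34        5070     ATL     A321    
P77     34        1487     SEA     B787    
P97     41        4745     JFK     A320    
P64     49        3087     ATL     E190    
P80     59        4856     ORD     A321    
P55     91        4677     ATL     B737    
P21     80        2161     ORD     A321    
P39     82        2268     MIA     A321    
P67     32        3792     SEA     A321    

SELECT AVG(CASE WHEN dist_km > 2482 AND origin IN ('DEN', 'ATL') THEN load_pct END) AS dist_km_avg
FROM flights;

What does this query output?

flight=P31: ✗
flight=P72: ✗
flight=P66: ✗
flight=P44: ✓ → 87
flight=P50: ✓ → 34
flight=P77: ✗
flight=P97: ✗
flight=P64: ✓ → 49
flight=P80: ✗
flight=P55: ✓ → 91
flight=P21: ✗
flight=P39: ✗
flight=P67: ✗
dist_km_avg = (87 + 34 + 49 + 91) / 4 = 65.25

65.25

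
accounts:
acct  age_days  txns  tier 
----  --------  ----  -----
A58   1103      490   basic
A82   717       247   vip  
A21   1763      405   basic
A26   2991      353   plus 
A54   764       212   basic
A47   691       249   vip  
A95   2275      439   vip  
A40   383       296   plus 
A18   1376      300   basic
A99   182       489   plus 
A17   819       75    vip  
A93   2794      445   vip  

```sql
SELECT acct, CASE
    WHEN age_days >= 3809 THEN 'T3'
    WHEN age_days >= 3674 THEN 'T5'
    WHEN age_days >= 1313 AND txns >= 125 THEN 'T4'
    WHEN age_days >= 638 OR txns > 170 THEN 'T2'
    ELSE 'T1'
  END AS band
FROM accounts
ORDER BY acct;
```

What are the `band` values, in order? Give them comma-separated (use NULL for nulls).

acct=A17: age_days >= 638 OR txns > 170 → T2
acct=A18: age_days >= 1313 AND txns >= 125 → T4
acct=A21: age_days >= 1313 AND txns >= 125 → T4
acct=A26: age_days >= 1313 AND txns >= 125 → T4
acct=A40: age_days >= 638 OR txns > 170 → T2
acct=A47: age_days >= 638 OR txns > 170 → T2
acct=A54: age_days >= 638 OR txns > 170 → T2
acct=A58: age_days >= 638 OR txns > 170 → T2
acct=A82: age_days >= 638 OR txns > 170 → T2
acct=A93: age_days >= 1313 AND txns >= 125 → T4
acct=A95: age_days >= 1313 AND txns >= 125 → T4
acct=A99: age_days >= 638 OR txns > 170 → T2

T2, T4, T4, T4, T2, T2, T2, T2, T2, T4, T4, T2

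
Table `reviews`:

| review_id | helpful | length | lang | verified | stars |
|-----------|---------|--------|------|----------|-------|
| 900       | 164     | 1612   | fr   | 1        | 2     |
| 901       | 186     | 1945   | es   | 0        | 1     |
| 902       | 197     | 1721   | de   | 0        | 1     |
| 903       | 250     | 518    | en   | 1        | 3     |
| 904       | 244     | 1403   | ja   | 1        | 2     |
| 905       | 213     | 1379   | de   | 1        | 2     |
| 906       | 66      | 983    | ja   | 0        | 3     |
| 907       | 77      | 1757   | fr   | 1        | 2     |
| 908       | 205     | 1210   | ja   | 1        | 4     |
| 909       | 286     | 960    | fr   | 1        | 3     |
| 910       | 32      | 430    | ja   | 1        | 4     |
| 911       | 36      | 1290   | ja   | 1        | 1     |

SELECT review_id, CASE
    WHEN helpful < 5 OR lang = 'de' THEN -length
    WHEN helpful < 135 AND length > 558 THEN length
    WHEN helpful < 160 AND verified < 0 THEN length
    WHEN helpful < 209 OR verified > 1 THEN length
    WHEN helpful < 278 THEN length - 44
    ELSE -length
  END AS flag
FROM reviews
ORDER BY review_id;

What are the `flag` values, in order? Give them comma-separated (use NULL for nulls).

1612, 1945, -1721, 474, 1359, -1379, 983, 1757, 1210, -960, 430, 1290

review_id=900: helpful < 209 OR verified > 1 → 1612
review_id=901: helpful < 209 OR verified > 1 → 1945
review_id=902: helpful < 5 OR lang = 'de' → -1721
review_id=903: helpful < 278 → 474
review_id=904: helpful < 278 → 1359
review_id=905: helpful < 5 OR lang = 'de' → -1379
review_id=906: helpful < 135 AND length > 558 → 983
review_id=907: helpful < 135 AND length > 558 → 1757
review_id=908: helpful < 209 OR verified > 1 → 1210
review_id=909: ELSE → -960
review_id=910: helpful < 209 OR verified > 1 → 430
review_id=911: helpful < 135 AND length > 558 → 1290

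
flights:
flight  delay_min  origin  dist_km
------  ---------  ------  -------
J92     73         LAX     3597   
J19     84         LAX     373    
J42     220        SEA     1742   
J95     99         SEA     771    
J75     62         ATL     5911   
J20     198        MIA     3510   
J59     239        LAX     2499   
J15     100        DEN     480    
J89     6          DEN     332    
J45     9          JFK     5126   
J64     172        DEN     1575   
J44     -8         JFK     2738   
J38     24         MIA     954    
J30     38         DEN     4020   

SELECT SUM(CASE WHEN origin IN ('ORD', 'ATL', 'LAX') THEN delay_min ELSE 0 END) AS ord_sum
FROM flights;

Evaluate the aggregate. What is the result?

flight=J92: ✓ → 73
flight=J19: ✓ → 84
flight=J42: ✗
flight=J95: ✗
flight=J75: ✓ → 62
flight=J20: ✗
flight=J59: ✓ → 239
flight=J15: ✗
flight=J89: ✗
flight=J45: ✗
flight=J64: ✗
flight=J44: ✗
flight=J38: ✗
flight=J30: ✗
ord_sum = 73 + 84 + 62 + 239 = 458

458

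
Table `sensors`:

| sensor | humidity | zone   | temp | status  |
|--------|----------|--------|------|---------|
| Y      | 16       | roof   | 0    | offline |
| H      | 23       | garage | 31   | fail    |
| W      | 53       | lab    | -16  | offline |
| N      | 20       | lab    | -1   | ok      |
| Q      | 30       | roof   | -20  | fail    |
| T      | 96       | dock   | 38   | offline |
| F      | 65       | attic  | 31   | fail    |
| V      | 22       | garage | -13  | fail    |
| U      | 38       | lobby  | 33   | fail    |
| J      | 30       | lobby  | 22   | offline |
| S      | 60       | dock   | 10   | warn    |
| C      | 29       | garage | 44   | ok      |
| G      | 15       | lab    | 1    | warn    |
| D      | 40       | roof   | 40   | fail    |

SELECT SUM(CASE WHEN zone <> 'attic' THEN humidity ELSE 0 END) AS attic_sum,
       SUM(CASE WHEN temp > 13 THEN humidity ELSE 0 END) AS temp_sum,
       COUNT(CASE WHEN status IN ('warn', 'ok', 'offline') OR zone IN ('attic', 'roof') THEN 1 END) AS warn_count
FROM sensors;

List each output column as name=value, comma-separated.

attic_sum=472, temp_sum=321, warn_count=11

[attic_sum: zone <> 'attic']
sensor=Y: ✓ → 16
sensor=H: ✓ → 23
sensor=W: ✓ → 53
sensor=N: ✓ → 20
sensor=Q: ✓ → 30
sensor=T: ✓ → 96
sensor=F: ✗
sensor=V: ✓ → 22
sensor=U: ✓ → 38
sensor=J: ✓ → 30
sensor=S: ✓ → 60
sensor=C: ✓ → 29
sensor=G: ✓ → 15
sensor=D: ✓ → 40
attic_sum = 16 + 23 + 53 + 20 + 30 + 96 + 22 + 38 + 30 + 60 + 29 + 15 + 40 = 472
—
[temp_sum: temp > 13]
sensor=Y: ✗
sensor=H: ✓ → 23
sensor=W: ✗
sensor=N: ✗
sensor=Q: ✗
sensor=T: ✓ → 96
sensor=F: ✓ → 65
sensor=V: ✗
sensor=U: ✓ → 38
sensor=J: ✓ → 30
sensor=S: ✗
sensor=C: ✓ → 29
sensor=G: ✗
sensor=D: ✓ → 40
temp_sum = 23 + 96 + 65 + 38 + 30 + 29 + 40 = 321
—
[warn_count: status IN ('warn', 'ok', 'offline') OR zone IN ('attic', 'roof')]
sensor=Y: ✓ → 1
sensor=H: ✗
sensor=W: ✓ → 1
sensor=N: ✓ → 1
sensor=Q: ✓ → 1
sensor=T: ✓ → 1
sensor=F: ✓ → 1
sensor=V: ✗
sensor=U: ✗
sensor=J: ✓ → 1
sensor=S: ✓ → 1
sensor=C: ✓ → 1
sensor=G: ✓ → 1
sensor=D: ✓ → 1
warn_count = COUNT(1, 1, 1, 1, 1, 1, 1, 1, 1, 1, 1) = 11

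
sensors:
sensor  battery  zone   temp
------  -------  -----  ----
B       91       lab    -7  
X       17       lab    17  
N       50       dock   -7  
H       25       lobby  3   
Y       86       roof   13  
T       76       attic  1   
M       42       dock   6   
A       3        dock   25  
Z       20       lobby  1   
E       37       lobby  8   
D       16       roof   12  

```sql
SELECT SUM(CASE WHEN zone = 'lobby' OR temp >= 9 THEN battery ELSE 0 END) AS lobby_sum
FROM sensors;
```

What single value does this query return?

sensor=B: ✗
sensor=X: ✓ → 17
sensor=N: ✗
sensor=H: ✓ → 25
sensor=Y: ✓ → 86
sensor=T: ✗
sensor=M: ✗
sensor=A: ✓ → 3
sensor=Z: ✓ → 20
sensor=E: ✓ → 37
sensor=D: ✓ → 16
lobby_sum = 17 + 25 + 86 + 3 + 20 + 37 + 16 = 204

204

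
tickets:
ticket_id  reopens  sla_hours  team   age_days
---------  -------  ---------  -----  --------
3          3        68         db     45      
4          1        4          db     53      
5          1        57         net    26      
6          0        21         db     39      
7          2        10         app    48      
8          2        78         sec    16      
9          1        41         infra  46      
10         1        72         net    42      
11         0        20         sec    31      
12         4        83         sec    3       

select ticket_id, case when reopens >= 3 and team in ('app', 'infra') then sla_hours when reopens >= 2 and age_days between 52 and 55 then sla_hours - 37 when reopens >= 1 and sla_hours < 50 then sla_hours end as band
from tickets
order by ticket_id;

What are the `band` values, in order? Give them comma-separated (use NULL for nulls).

NULL, 4, NULL, NULL, 10, NULL, 41, NULL, NULL, NULL

ticket_id=3: (no match → NULL) → NULL
ticket_id=4: reopens >= 1 and sla_hours < 50 → 4
ticket_id=5: (no match → NULL) → NULL
ticket_id=6: (no match → NULL) → NULL
ticket_id=7: reopens >= 1 and sla_hours < 50 → 10
ticket_id=8: (no match → NULL) → NULL
ticket_id=9: reopens >= 1 and sla_hours < 50 → 41
ticket_id=10: (no match → NULL) → NULL
ticket_id=11: (no match → NULL) → NULL
ticket_id=12: (no match → NULL) → NULL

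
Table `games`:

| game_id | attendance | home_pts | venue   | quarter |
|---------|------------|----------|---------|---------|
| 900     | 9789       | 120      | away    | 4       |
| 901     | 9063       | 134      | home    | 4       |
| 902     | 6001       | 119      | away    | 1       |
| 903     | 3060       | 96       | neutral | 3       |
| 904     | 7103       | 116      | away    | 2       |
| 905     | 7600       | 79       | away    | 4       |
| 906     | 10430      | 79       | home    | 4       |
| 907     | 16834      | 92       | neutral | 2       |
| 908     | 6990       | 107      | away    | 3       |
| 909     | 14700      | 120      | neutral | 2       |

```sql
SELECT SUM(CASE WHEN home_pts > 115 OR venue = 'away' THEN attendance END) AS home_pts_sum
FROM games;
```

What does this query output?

game_id=900: ✓ → 9789
game_id=901: ✓ → 9063
game_id=902: ✓ → 6001
game_id=903: ✗
game_id=904: ✓ → 7103
game_id=905: ✓ → 7600
game_id=906: ✗
game_id=907: ✗
game_id=908: ✓ → 6990
game_id=909: ✓ → 14700
home_pts_sum = 9789 + 9063 + 6001 + 7103 + 7600 + 6990 + 14700 = 61246

61246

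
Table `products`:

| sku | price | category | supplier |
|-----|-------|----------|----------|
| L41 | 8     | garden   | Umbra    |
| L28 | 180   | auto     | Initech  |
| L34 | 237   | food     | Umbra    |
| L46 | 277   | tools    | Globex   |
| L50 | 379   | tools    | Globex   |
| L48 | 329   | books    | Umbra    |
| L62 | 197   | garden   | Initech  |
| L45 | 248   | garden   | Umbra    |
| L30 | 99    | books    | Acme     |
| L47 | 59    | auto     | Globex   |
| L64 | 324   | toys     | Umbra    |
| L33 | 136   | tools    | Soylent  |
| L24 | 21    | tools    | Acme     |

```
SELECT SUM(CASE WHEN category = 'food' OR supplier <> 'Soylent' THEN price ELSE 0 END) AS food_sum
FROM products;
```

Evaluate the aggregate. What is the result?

2358

sku=L41: ✓ → 8
sku=L28: ✓ → 180
sku=L34: ✓ → 237
sku=L46: ✓ → 277
sku=L50: ✓ → 379
sku=L48: ✓ → 329
sku=L62: ✓ → 197
sku=L45: ✓ → 248
sku=L30: ✓ → 99
sku=L47: ✓ → 59
sku=L64: ✓ → 324
sku=L33: ✗
sku=L24: ✓ → 21
food_sum = 8 + 180 + 237 + 277 + 379 + 329 + 197 + 248 + 99 + 59 + 324 + 21 = 2358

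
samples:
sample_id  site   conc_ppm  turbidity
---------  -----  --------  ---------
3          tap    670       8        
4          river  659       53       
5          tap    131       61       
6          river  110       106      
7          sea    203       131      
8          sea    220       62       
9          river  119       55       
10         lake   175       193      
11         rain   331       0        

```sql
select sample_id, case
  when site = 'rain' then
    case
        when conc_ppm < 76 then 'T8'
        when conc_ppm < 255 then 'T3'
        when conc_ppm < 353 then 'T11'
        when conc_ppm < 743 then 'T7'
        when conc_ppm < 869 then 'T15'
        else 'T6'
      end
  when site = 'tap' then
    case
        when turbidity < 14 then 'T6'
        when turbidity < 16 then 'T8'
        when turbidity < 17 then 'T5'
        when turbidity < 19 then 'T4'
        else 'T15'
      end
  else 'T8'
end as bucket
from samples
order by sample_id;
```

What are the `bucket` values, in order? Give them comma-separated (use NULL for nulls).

T6, T8, T15, T8, T8, T8, T8, T8, T11

sample_id=3: site='tap' → inner[turbidity < 14] → T6
sample_id=4: site='river' → outer ELSE → T8
sample_id=5: site='tap' → inner[ELSE] → T15
sample_id=6: site='river' → outer ELSE → T8
sample_id=7: site='sea' → outer ELSE → T8
sample_id=8: site='sea' → outer ELSE → T8
sample_id=9: site='river' → outer ELSE → T8
sample_id=10: site='lake' → outer ELSE → T8
sample_id=11: site='rain' → inner[conc_ppm < 353] → T11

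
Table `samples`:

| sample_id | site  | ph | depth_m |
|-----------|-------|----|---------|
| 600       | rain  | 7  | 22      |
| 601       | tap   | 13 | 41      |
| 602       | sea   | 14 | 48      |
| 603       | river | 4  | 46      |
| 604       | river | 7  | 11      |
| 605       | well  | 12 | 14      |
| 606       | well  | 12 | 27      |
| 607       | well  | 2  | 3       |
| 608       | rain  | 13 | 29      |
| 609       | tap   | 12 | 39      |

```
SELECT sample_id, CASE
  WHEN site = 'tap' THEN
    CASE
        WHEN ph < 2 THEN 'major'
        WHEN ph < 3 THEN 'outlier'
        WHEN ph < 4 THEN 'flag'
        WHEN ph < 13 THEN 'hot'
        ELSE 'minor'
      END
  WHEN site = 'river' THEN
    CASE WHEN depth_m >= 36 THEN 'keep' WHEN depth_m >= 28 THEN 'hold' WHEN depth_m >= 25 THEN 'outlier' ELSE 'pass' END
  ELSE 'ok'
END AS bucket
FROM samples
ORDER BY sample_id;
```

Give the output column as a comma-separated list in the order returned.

sample_id=600: site='rain' → outer ELSE → ok
sample_id=601: site='tap' → inner[ELSE] → minor
sample_id=602: site='sea' → outer ELSE → ok
sample_id=603: site='river' → inner[depth_m >= 36] → keep
sample_id=604: site='river' → inner[ELSE] → pass
sample_id=605: site='well' → outer ELSE → ok
sample_id=606: site='well' → outer ELSE → ok
sample_id=607: site='well' → outer ELSE → ok
sample_id=608: site='rain' → outer ELSE → ok
sample_id=609: site='tap' → inner[ph < 13] → hot

ok, minor, ok, keep, pass, ok, ok, ok, ok, hot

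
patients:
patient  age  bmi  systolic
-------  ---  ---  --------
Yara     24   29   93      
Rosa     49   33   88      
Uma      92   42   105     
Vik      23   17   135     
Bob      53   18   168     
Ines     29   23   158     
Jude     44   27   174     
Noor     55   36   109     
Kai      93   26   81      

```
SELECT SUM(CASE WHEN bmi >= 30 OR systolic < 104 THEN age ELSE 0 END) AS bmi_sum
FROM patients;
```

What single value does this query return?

313

patient=Yara: ✓ → 24
patient=Rosa: ✓ → 49
patient=Uma: ✓ → 92
patient=Vik: ✗
patient=Bob: ✗
patient=Ines: ✗
patient=Jude: ✗
patient=Noor: ✓ → 55
patient=Kai: ✓ → 93
bmi_sum = 24 + 49 + 92 + 55 + 93 = 313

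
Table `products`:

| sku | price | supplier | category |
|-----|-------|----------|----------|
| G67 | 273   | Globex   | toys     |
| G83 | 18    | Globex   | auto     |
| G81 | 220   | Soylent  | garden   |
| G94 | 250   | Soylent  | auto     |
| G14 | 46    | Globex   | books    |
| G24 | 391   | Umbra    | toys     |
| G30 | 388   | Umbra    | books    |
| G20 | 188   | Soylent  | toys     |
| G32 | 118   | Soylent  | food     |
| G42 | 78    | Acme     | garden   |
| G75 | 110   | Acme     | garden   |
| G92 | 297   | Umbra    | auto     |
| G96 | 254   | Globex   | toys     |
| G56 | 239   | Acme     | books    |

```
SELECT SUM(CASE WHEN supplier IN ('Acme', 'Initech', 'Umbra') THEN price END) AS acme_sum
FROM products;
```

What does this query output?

sku=G67: ✗
sku=G83: ✗
sku=G81: ✗
sku=G94: ✗
sku=G14: ✗
sku=G24: ✓ → 391
sku=G30: ✓ → 388
sku=G20: ✗
sku=G32: ✗
sku=G42: ✓ → 78
sku=G75: ✓ → 110
sku=G92: ✓ → 297
sku=G96: ✗
sku=G56: ✓ → 239
acme_sum = 391 + 388 + 78 + 110 + 297 + 239 = 1503

1503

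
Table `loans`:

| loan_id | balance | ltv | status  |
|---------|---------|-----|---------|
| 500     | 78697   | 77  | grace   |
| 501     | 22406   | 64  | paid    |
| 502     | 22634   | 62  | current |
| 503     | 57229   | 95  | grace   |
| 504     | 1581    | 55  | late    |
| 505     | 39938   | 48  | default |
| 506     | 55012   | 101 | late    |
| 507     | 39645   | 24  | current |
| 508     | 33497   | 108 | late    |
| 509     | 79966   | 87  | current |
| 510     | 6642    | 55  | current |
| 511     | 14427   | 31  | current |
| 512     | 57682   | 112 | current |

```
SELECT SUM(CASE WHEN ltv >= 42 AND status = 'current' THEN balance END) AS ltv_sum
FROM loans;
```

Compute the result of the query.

loan_id=500: ✗
loan_id=501: ✗
loan_id=502: ✓ → 22634
loan_id=503: ✗
loan_id=504: ✗
loan_id=505: ✗
loan_id=506: ✗
loan_id=507: ✗
loan_id=508: ✗
loan_id=509: ✓ → 79966
loan_id=510: ✓ → 6642
loan_id=511: ✗
loan_id=512: ✓ → 57682
ltv_sum = 22634 + 79966 + 6642 + 57682 = 166924

166924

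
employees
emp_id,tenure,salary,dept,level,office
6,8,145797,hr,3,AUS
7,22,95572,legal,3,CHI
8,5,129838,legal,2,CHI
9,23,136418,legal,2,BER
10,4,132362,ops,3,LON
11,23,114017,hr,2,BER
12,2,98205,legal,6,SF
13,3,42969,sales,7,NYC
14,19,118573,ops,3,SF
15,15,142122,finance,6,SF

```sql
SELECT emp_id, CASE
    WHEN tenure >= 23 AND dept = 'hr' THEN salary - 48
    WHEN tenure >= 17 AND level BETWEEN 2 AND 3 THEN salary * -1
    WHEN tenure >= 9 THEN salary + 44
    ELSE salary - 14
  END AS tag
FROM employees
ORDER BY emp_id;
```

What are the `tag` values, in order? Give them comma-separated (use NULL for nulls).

emp_id=6: ELSE → 145783
emp_id=7: tenure >= 17 AND level BETWEEN 2 AND 3 → -95572
emp_id=8: ELSE → 129824
emp_id=9: tenure >= 17 AND level BETWEEN 2 AND 3 → -136418
emp_id=10: ELSE → 132348
emp_id=11: tenure >= 23 AND dept = 'hr' → 113969
emp_id=12: ELSE → 98191
emp_id=13: ELSE → 42955
emp_id=14: tenure >= 17 AND level BETWEEN 2 AND 3 → -118573
emp_id=15: tenure >= 9 → 142166

145783, -95572, 129824, -136418, 132348, 113969, 98191, 42955, -118573, 142166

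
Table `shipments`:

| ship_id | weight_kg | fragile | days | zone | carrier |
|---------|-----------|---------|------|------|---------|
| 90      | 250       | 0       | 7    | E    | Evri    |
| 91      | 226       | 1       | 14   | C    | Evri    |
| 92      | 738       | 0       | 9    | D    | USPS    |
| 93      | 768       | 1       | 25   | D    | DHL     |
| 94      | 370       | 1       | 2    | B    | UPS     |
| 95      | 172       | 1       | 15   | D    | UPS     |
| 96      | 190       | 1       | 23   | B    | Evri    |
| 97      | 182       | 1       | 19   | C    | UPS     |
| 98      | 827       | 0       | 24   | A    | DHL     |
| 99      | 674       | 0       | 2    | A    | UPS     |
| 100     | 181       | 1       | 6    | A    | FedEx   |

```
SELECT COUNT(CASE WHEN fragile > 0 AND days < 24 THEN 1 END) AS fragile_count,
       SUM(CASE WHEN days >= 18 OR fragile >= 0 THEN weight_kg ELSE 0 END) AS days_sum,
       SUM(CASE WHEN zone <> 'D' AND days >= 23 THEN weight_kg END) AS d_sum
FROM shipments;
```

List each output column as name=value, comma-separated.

fragile_count=6, days_sum=4578, d_sum=1017

[fragile_count: fragile > 0 AND days < 24]
ship_id=90: ✗
ship_id=91: ✓ → 1
ship_id=92: ✗
ship_id=93: ✗
ship_id=94: ✓ → 1
ship_id=95: ✓ → 1
ship_id=96: ✓ → 1
ship_id=97: ✓ → 1
ship_id=98: ✗
ship_id=99: ✗
ship_id=100: ✓ → 1
fragile_count = COUNT(1, 1, 1, 1, 1, 1) = 6
—
[days_sum: days >= 18 OR fragile >= 0]
ship_id=90: ✓ → 250
ship_id=91: ✓ → 226
ship_id=92: ✓ → 738
ship_id=93: ✓ → 768
ship_id=94: ✓ → 370
ship_id=95: ✓ → 172
ship_id=96: ✓ → 190
ship_id=97: ✓ → 182
ship_id=98: ✓ → 827
ship_id=99: ✓ → 674
ship_id=100: ✓ → 181
days_sum = 250 + 226 + 738 + 768 + 370 + 172 + 190 + 182 + 827 + 674 + 181 = 4578
—
[d_sum: zone <> 'D' AND days >= 23]
ship_id=90: ✗
ship_id=91: ✗
ship_id=92: ✗
ship_id=93: ✗
ship_id=94: ✗
ship_id=95: ✗
ship_id=96: ✓ → 190
ship_id=97: ✗
ship_id=98: ✓ → 827
ship_id=99: ✗
ship_id=100: ✗
d_sum = 190 + 827 = 1017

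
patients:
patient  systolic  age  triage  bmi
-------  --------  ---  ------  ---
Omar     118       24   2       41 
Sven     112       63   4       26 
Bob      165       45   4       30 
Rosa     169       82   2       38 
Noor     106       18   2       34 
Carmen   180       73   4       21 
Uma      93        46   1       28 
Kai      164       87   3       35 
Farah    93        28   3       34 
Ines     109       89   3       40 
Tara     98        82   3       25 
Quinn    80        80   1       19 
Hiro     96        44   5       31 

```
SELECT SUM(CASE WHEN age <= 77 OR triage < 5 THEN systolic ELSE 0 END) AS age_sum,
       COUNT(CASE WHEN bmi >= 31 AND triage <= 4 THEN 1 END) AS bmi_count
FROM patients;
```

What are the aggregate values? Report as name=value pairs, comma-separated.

age_sum=1583, bmi_count=6

[age_sum: age <= 77 OR triage < 5]
patient=Omar: ✓ → 118
patient=Sven: ✓ → 112
patient=Bob: ✓ → 165
patient=Rosa: ✓ → 169
patient=Noor: ✓ → 106
patient=Carmen: ✓ → 180
patient=Uma: ✓ → 93
patient=Kai: ✓ → 164
patient=Farah: ✓ → 93
patient=Ines: ✓ → 109
patient=Tara: ✓ → 98
patient=Quinn: ✓ → 80
patient=Hiro: ✓ → 96
age_sum = 118 + 112 + 165 + 169 + 106 + 180 + 93 + 164 + 93 + 109 + 98 + 80 + 96 = 1583
—
[bmi_count: bmi >= 31 AND triage <= 4]
patient=Omar: ✓ → 1
patient=Sven: ✗
patient=Bob: ✗
patient=Rosa: ✓ → 1
patient=Noor: ✓ → 1
patient=Carmen: ✗
patient=Uma: ✗
patient=Kai: ✓ → 1
patient=Farah: ✓ → 1
patient=Ines: ✓ → 1
patient=Tara: ✗
patient=Quinn: ✗
patient=Hiro: ✗
bmi_count = COUNT(1, 1, 1, 1, 1, 1) = 6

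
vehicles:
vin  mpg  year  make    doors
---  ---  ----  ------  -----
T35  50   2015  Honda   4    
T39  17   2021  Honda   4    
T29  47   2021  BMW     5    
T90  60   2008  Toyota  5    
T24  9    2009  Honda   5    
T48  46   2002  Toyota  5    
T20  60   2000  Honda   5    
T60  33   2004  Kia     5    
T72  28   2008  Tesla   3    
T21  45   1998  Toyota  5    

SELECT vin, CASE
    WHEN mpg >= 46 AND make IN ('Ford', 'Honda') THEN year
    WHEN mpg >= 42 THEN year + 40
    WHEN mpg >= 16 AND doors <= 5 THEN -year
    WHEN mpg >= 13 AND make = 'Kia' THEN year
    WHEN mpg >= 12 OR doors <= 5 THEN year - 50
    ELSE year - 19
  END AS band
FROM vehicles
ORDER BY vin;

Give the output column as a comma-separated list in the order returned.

2000, 2038, 1959, 2061, 2015, -2021, 2042, -2004, -2008, 2048

vin=T20: mpg >= 46 AND make IN ('Ford', 'Honda') → 2000
vin=T21: mpg >= 42 → 2038
vin=T24: mpg >= 12 OR doors <= 5 → 1959
vin=T29: mpg >= 42 → 2061
vin=T35: mpg >= 46 AND make IN ('Ford', 'Honda') → 2015
vin=T39: mpg >= 16 AND doors <= 5 → -2021
vin=T48: mpg >= 42 → 2042
vin=T60: mpg >= 16 AND doors <= 5 → -2004
vin=T72: mpg >= 16 AND doors <= 5 → -2008
vin=T90: mpg >= 42 → 2048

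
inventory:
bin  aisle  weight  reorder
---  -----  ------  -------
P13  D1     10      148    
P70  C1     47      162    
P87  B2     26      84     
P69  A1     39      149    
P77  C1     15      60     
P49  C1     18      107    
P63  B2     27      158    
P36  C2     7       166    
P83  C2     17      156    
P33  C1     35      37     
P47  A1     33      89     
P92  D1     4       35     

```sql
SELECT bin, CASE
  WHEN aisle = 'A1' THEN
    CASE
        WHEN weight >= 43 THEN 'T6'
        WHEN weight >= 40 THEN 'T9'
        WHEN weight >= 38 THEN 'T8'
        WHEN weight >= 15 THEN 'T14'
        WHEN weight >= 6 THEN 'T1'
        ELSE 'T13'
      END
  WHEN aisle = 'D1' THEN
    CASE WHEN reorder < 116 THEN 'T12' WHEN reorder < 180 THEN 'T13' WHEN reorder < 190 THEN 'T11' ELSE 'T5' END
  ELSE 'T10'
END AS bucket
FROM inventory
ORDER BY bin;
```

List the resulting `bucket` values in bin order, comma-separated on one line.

bin=P13: aisle='D1' → inner[reorder < 180] → T13
bin=P33: aisle='C1' → outer ELSE → T10
bin=P36: aisle='C2' → outer ELSE → T10
bin=P47: aisle='A1' → inner[weight >= 15] → T14
bin=P49: aisle='C1' → outer ELSE → T10
bin=P63: aisle='B2' → outer ELSE → T10
bin=P69: aisle='A1' → inner[weight >= 38] → T8
bin=P70: aisle='C1' → outer ELSE → T10
bin=P77: aisle='C1' → outer ELSE → T10
bin=P83: aisle='C2' → outer ELSE → T10
bin=P87: aisle='B2' → outer ELSE → T10
bin=P92: aisle='D1' → inner[reorder < 116] → T12

T13, T10, T10, T14, T10, T10, T8, T10, T10, T10, T10, T12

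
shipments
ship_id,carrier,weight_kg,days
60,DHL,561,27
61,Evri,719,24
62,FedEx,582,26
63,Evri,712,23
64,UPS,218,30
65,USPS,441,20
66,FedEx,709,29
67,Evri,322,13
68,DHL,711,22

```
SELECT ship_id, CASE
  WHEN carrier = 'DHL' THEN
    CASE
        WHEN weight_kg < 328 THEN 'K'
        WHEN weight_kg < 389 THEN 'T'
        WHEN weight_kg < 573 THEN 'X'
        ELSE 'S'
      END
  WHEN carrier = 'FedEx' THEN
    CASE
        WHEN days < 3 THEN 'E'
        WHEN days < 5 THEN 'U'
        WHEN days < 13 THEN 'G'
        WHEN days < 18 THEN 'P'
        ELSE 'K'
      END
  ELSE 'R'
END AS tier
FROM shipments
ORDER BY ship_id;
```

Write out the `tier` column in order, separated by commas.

ship_id=60: carrier='DHL' → inner[weight_kg < 573] → X
ship_id=61: carrier='Evri' → outer ELSE → R
ship_id=62: carrier='FedEx' → inner[ELSE] → K
ship_id=63: carrier='Evri' → outer ELSE → R
ship_id=64: carrier='UPS' → outer ELSE → R
ship_id=65: carrier='USPS' → outer ELSE → R
ship_id=66: carrier='FedEx' → inner[ELSE] → K
ship_id=67: carrier='Evri' → outer ELSE → R
ship_id=68: carrier='DHL' → inner[ELSE] → S

X, R, K, R, R, R, K, R, S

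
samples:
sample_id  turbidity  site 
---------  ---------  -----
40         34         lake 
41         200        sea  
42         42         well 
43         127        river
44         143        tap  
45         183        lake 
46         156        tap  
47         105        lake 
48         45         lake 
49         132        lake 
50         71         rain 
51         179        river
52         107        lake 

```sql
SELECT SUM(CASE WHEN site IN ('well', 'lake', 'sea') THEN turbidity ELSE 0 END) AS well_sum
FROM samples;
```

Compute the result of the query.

sample_id=40: ✓ → 34
sample_id=41: ✓ → 200
sample_id=42: ✓ → 42
sample_id=43: ✗
sample_id=44: ✗
sample_id=45: ✓ → 183
sample_id=46: ✗
sample_id=47: ✓ → 105
sample_id=48: ✓ → 45
sample_id=49: ✓ → 132
sample_id=50: ✗
sample_id=51: ✗
sample_id=52: ✓ → 107
well_sum = 34 + 200 + 42 + 183 + 105 + 45 + 132 + 107 = 848

848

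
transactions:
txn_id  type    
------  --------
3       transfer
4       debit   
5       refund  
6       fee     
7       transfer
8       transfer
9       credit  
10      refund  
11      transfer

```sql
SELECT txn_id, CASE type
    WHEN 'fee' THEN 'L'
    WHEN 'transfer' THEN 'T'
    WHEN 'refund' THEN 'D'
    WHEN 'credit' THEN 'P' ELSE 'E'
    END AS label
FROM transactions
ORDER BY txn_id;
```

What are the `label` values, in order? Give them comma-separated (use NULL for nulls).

T, E, D, L, T, T, P, D, T

txn_id=3: type='transfer' → T
txn_id=4: ELSE → E
txn_id=5: type='refund' → D
txn_id=6: type='fee' → L
txn_id=7: type='transfer' → T
txn_id=8: type='transfer' → T
txn_id=9: type='credit' → P
txn_id=10: type='refund' → D
txn_id=11: type='transfer' → T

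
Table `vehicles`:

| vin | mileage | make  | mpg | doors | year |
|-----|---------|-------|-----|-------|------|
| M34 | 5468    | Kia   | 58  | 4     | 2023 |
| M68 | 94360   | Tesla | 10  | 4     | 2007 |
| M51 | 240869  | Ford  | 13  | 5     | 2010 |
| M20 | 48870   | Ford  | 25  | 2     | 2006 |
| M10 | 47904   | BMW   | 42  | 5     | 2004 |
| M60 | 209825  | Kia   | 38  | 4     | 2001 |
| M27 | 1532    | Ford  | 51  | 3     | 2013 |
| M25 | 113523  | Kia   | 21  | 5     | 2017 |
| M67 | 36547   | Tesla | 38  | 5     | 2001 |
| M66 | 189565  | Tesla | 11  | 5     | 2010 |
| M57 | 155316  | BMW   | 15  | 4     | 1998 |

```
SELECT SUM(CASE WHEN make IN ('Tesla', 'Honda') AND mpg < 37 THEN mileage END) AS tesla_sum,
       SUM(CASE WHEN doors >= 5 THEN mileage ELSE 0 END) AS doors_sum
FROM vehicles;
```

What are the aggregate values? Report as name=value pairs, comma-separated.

tesla_sum=283925, doors_sum=628408

[tesla_sum: make IN ('Tesla', 'Honda') AND mpg < 37]
vin=M34: ✗
vin=M68: ✓ → 94360
vin=M51: ✗
vin=M20: ✗
vin=M10: ✗
vin=M60: ✗
vin=M27: ✗
vin=M25: ✗
vin=M67: ✗
vin=M66: ✓ → 189565
vin=M57: ✗
tesla_sum = 94360 + 189565 = 283925
—
[doors_sum: doors >= 5]
vin=M34: ✗
vin=M68: ✗
vin=M51: ✓ → 240869
vin=M20: ✗
vin=M10: ✓ → 47904
vin=M60: ✗
vin=M27: ✗
vin=M25: ✓ → 113523
vin=M67: ✓ → 36547
vin=M66: ✓ → 189565
vin=M57: ✗
doors_sum = 240869 + 47904 + 113523 + 36547 + 189565 = 628408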